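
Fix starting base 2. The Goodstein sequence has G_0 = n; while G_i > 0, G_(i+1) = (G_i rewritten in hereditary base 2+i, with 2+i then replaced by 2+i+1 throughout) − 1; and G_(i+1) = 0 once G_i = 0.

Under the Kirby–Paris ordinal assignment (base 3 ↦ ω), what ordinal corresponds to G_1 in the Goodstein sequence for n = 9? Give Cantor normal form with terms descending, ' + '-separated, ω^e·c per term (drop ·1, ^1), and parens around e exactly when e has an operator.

step 0: 9 = 2^(2 + 1) + 1; sub 3 for 2: 3^(3 + 1) + 1; = 82; G_1 = 82−1 = 81
step 1: 81 = 3^(3 + 1); sub 4 for 3: 4^(4 + 1); = 1024; G_2 = 1024−1 = 1023

ω^(ω + 1)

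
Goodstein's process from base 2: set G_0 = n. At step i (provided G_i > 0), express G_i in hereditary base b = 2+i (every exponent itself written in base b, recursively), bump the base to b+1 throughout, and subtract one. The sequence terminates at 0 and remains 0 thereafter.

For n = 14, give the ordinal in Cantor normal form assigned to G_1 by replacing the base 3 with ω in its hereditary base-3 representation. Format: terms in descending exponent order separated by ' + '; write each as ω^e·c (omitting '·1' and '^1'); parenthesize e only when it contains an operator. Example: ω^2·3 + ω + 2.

G_0=14  [base 2] 2^(2 + 1) + 2^2 + 2  →[2↦3]→  3^(3 + 1) + 3^3 + 3 = 111  −1 ⇒ G_1=110
G_1=110  [base 3] 3^(3 + 1) + 3^3 + 2  →[3↦4]→  4^(4 + 1) + 4^4 + 2 = 1282  −1 ⇒ G_2=1281

ω^(ω + 1) + ω^ω + 2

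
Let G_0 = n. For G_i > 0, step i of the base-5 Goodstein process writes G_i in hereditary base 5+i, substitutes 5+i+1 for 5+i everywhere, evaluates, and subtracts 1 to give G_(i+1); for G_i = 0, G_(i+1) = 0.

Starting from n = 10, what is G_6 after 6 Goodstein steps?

11

G_0=10  [base 5] 2·5  →[5↦6]→  2·6 = 12  −1 ⇒ G_1=11
G_1=11  [base 6] 6 + 5  →[6↦7]→  7 + 5 = 12  −1 ⇒ G_2=11
G_2=11  [base 7] 7 + 4  →[7↦8]→  8 + 4 = 12  −1 ⇒ G_3=11
G_3=11  [base 8] 8 + 3  →[8↦9]→  9 + 3 = 12  −1 ⇒ G_4=11
G_4=11  [base 9] 9 + 2  →[9↦10]→  10 + 2 = 12  −1 ⇒ G_5=11
G_5=11  [base 10] 10 + 1  →[10↦11]→  11 + 1 = 12  −1 ⇒ G_6=11
G_6=11  [base 11] 11  →[11↦12]→  12 = 12  −1 ⇒ G_7=11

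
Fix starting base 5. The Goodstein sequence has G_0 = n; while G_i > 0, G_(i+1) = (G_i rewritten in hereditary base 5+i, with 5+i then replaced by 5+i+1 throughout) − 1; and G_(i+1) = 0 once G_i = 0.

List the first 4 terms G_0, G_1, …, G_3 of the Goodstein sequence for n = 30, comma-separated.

30, 41, 53, 67

G_0 = 30. HB_5(30) = 5^2 + 5. Bump = 42. G_1 = 41.
G_1 = 41. HB_6(41) = 6^2 + 5. Bump = 54. G_2 = 53.
G_2 = 53. HB_7(53) = 7^2 + 4. Bump = 68. G_3 = 67.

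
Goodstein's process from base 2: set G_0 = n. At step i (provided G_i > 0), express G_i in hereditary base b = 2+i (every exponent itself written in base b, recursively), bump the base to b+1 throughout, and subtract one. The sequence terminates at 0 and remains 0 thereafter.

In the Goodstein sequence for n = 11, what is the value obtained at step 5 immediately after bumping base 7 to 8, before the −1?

134217728

(0) 11|_2 = 2^(2 + 1) + 2 + 1 ↦ 3^(3 + 1) + 3 + 1|_3 = 85 ⇒ 84
(1) 84|_3 = 3^(3 + 1) + 3 ↦ 4^(4 + 1) + 4|_4 = 1028 ⇒ 1027
(2) 1027|_4 = 4^(4 + 1) + 3 ↦ 5^(5 + 1) + 3|_5 = 15628 ⇒ 15627
(3) 15627|_5 = 5^(5 + 1) + 2 ↦ 6^(6 + 1) + 2|_6 = 279938 ⇒ 279937
(4) 279937|_6 = 6^(6 + 1) + 1 ↦ 7^(7 + 1) + 1|_7 = 5764802 ⇒ 5764801
(5) 5764801|_7 = 7^(7 + 1) ↦ 8^(8 + 1)|_8 = 134217728 ⇒ 134217727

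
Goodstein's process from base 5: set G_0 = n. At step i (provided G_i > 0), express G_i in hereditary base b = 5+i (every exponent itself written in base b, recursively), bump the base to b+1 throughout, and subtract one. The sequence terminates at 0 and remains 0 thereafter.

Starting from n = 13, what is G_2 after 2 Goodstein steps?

G_0 = 13. HB_5(13) = 2·5 + 3. Bump = 15. G_1 = 14.
G_1 = 14. HB_6(14) = 2·6 + 2. Bump = 16. G_2 = 15.
G_2 = 15. HB_7(15) = 2·7 + 1. Bump = 17. G_3 = 16.

15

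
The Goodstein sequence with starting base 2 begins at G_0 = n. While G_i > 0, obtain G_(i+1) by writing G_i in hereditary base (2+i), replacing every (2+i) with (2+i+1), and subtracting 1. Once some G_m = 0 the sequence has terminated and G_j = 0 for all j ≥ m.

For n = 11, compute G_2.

G_0=11  [base 2] 2^(2 + 1) + 2 + 1  →[2↦3]→  3^(3 + 1) + 3 + 1 = 85  −1 ⇒ G_1=84
G_1=84  [base 3] 3^(3 + 1) + 3  →[3↦4]→  4^(4 + 1) + 4 = 1028  −1 ⇒ G_2=1027

1027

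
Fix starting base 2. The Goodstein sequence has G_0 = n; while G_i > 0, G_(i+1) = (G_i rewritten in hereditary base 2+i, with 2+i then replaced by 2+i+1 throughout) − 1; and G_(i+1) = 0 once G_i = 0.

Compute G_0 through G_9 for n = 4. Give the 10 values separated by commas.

step 0: 4 = 2^2; sub 3 for 2: 3^3; = 27; G_1 = 27−1 = 26
step 1: 26 = 2·3^2 + 2·3 + 2; sub 4 for 3: 2·4^2 + 2·4 + 2; = 42; G_2 = 42−1 = 41
step 2: 41 = 2·4^2 + 2·4 + 1; sub 5 for 4: 2·5^2 + 2·5 + 1; = 61; G_3 = 61−1 = 60
step 3: 60 = 2·5^2 + 2·5; sub 6 for 5: 2·6^2 + 2·6; = 84; G_4 = 84−1 = 83
step 4: 83 = 2·6^2 + 6 + 5; sub 7 for 6: 2·7^2 + 7 + 5; = 110; G_5 = 110−1 = 109
step 5: 109 = 2·7^2 + 7 + 4; sub 8 for 7: 2·8^2 + 8 + 4; = 140; G_6 = 140−1 = 139
step 6: 139 = 2·8^2 + 8 + 3; sub 9 for 8: 2·9^2 + 9 + 3; = 174; G_7 = 174−1 = 173
step 7: 173 = 2·9^2 + 9 + 2; sub 10 for 9: 2·10^2 + 10 + 2; = 212; G_8 = 212−1 = 211
step 8: 211 = 2·10^2 + 10 + 1; sub 11 for 10: 2·11^2 + 11 + 1; = 254; G_9 = 254−1 = 253

4, 26, 41, 60, 83, 109, 139, 173, 211, 253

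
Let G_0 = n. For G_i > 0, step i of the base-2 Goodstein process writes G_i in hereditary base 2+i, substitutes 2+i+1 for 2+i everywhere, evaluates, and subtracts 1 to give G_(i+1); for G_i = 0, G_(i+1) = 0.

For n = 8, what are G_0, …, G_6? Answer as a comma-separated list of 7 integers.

8, 80, 553, 6310, 93395, 1647195, 33554571

i=0: 8 = 2^(2 + 1) (b=2); 2→3: 3^(3 + 1) = 81; 81−1 = 80
i=1: 80 = 2·3^3 + 2·3^2 + 2·3 + 2 (b=3); 3→4: 2·4^4 + 2·4^2 + 2·4 + 2 = 554; 554−1 = 553
i=2: 553 = 2·4^4 + 2·4^2 + 2·4 + 1 (b=4); 4→5: 2·5^5 + 2·5^2 + 2·5 + 1 = 6311; 6311−1 = 6310
i=3: 6310 = 2·5^5 + 2·5^2 + 2·5 (b=5); 5→6: 2·6^6 + 2·6^2 + 2·6 = 93396; 93396−1 = 93395
i=4: 93395 = 2·6^6 + 2·6^2 + 6 + 5 (b=6); 6→7: 2·7^7 + 2·7^2 + 7 + 5 = 1647196; 1647196−1 = 1647195
i=5: 1647195 = 2·7^7 + 2·7^2 + 7 + 4 (b=7); 7→8: 2·8^8 + 2·8^2 + 8 + 4 = 33554572; 33554572−1 = 33554571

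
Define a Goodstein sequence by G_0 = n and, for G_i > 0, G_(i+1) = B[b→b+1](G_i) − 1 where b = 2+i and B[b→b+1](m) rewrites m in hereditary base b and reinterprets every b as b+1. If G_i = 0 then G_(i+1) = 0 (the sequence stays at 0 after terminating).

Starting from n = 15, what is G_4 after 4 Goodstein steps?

326593

G_0=15  [base 2] 2^(2 + 1) + 2^2 + 2 + 1  →[2↦3]→  3^(3 + 1) + 3^3 + 3 + 1 = 112  −1 ⇒ G_1=111
G_1=111  [base 3] 3^(3 + 1) + 3^3 + 3  →[3↦4]→  4^(4 + 1) + 4^4 + 4 = 1284  −1 ⇒ G_2=1283
G_2=1283  [base 4] 4^(4 + 1) + 4^4 + 3  →[4↦5]→  5^(5 + 1) + 5^5 + 3 = 18753  −1 ⇒ G_3=18752
G_3=18752  [base 5] 5^(5 + 1) + 5^5 + 2  →[5↦6]→  6^(6 + 1) + 6^6 + 2 = 326594  −1 ⇒ G_4=326593
G_4=326593  [base 6] 6^(6 + 1) + 6^6 + 1  →[6↦7]→  7^(7 + 1) + 7^7 + 1 = 6588345  −1 ⇒ G_5=6588344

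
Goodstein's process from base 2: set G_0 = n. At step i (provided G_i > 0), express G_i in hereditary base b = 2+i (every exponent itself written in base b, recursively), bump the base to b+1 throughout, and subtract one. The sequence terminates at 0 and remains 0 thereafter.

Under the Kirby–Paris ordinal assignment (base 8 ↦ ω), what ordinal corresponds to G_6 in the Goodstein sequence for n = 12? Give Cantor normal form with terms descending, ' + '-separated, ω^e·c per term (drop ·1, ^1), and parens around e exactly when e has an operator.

12 —HB2→ 2^(2 + 1) + 2^2 —bump→ 3^(3 + 1) + 3^3 = 108 —(−1)→ 107
107 —HB3→ 3^(3 + 1) + 2·3^2 + 2·3 + 2 —bump→ 4^(4 + 1) + 2·4^2 + 2·4 + 2 = 1066 —(−1)→ 1065
1065 —HB4→ 4^(4 + 1) + 2·4^2 + 2·4 + 1 —bump→ 5^(5 + 1) + 2·5^2 + 2·5 + 1 = 15686 —(−1)→ 15685
15685 —HB5→ 5^(5 + 1) + 2·5^2 + 2·5 —bump→ 6^(6 + 1) + 2·6^2 + 2·6 = 280020 —(−1)→ 280019
280019 —HB6→ 6^(6 + 1) + 2·6^2 + 6 + 5 —bump→ 7^(7 + 1) + 2·7^2 + 7 + 5 = 5764911 —(−1)→ 5764910
5764910 —HB7→ 7^(7 + 1) + 2·7^2 + 7 + 4 —bump→ 8^(8 + 1) + 2·8^2 + 8 + 4 = 134217868 —(−1)→ 134217867
134217867 —HB8→ 8^(8 + 1) + 2·8^2 + 8 + 3 —bump→ 9^(9 + 1) + 2·9^2 + 9 + 3 = 3486784575 —(−1)→ 3486784574

ω^(ω + 1) + ω^2·2 + ω + 3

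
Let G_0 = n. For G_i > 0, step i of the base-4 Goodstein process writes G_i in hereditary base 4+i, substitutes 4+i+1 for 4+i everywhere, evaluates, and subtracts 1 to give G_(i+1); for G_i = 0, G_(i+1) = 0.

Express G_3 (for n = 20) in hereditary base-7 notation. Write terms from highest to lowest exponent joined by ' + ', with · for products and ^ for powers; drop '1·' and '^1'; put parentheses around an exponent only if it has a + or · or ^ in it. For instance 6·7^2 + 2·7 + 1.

7^2 + 2

G_0 = 20. HB_4(20) = 4^2 + 4. Bump = 30. G_1 = 29.
G_1 = 29. HB_5(29) = 5^2 + 4. Bump = 40. G_2 = 39.
G_2 = 39. HB_6(39) = 6^2 + 3. Bump = 52. G_3 = 51.
G_3 = 51. HB_7(51) = 7^2 + 2. Bump = 66. G_4 = 65.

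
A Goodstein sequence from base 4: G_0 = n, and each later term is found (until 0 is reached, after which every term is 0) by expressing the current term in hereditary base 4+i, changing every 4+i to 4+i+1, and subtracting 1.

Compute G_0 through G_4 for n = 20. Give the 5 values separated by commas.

i=0: 20 = 4^2 + 4 (b=4); 4→5: 5^2 + 5 = 30; 30−1 = 29
i=1: 29 = 5^2 + 4 (b=5); 5→6: 6^2 + 4 = 40; 40−1 = 39
i=2: 39 = 6^2 + 3 (b=6); 6→7: 7^2 + 3 = 52; 52−1 = 51
i=3: 51 = 7^2 + 2 (b=7); 7→8: 8^2 + 2 = 66; 66−1 = 65

20, 29, 39, 51, 65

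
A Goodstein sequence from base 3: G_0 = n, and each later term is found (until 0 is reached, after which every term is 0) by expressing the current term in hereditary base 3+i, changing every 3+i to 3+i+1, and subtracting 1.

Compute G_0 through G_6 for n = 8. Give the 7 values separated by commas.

8, 9, 10, 11, 11, 11, 11

G_0 = 8. HB_3(8) = 2·3 + 2. Bump = 10. G_1 = 9.
G_1 = 9. HB_4(9) = 2·4 + 1. Bump = 11. G_2 = 10.
G_2 = 10. HB_5(10) = 2·5. Bump = 12. G_3 = 11.
G_3 = 11. HB_6(11) = 6 + 5. Bump = 12. G_4 = 11.
G_4 = 11. HB_7(11) = 7 + 4. Bump = 12. G_5 = 11.
G_5 = 11. HB_8(11) = 8 + 3. Bump = 12. G_6 = 11.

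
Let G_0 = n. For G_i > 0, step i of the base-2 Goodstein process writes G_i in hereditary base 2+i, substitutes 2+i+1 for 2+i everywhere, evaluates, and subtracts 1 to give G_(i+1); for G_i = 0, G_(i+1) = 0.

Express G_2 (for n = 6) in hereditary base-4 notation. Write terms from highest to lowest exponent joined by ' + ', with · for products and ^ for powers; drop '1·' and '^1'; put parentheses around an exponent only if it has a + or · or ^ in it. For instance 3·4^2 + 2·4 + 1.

4^4 + 1

i=0: 6 = 2^2 + 2 (b=2); 2→3: 3^3 + 3 = 30; 30−1 = 29
i=1: 29 = 3^3 + 2 (b=3); 3→4: 4^4 + 2 = 258; 258−1 = 257
i=2: 257 = 4^4 + 1 (b=4); 4→5: 5^5 + 1 = 3126; 3126−1 = 3125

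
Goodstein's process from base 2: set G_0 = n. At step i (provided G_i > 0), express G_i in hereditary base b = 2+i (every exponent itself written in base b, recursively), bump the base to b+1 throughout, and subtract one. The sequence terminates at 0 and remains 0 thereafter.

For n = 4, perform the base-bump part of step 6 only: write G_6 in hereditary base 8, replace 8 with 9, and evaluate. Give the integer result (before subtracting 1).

base 2: 4 = 2^2; at 3: 3^3 = 27; next = 26
base 3: 26 = 2·3^2 + 2·3 + 2; at 4: 2·4^2 + 2·4 + 2 = 42; next = 41
base 4: 41 = 2·4^2 + 2·4 + 1; at 5: 2·5^2 + 2·5 + 1 = 61; next = 60
base 5: 60 = 2·5^2 + 2·5; at 6: 2·6^2 + 2·6 = 84; next = 83
base 6: 83 = 2·6^2 + 6 + 5; at 7: 2·7^2 + 7 + 5 = 110; next = 109
base 7: 109 = 2·7^2 + 7 + 4; at 8: 2·8^2 + 8 + 4 = 140; next = 139
base 8: 139 = 2·8^2 + 8 + 3; at 9: 2·9^2 + 9 + 3 = 174; next = 173

174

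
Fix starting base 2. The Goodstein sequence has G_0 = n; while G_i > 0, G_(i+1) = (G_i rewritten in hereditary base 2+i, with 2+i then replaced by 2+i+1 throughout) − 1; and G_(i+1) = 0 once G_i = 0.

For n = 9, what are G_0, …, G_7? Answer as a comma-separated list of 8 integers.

9 —HB2→ 2^(2 + 1) + 1 —bump→ 3^(3 + 1) + 1 = 82 —(−1)→ 81
81 —HB3→ 3^(3 + 1) —bump→ 4^(4 + 1) = 1024 —(−1)→ 1023
1023 —HB4→ 3·4^4 + 3·4^3 + 3·4^2 + 3·4 + 3 —bump→ 3·5^5 + 3·5^3 + 3·5^2 + 3·5 + 3 = 9843 —(−1)→ 9842
9842 —HB5→ 3·5^5 + 3·5^3 + 3·5^2 + 3·5 + 2 —bump→ 3·6^6 + 3·6^3 + 3·6^2 + 3·6 + 2 = 140744 —(−1)→ 140743
140743 —HB6→ 3·6^6 + 3·6^3 + 3·6^2 + 3·6 + 1 —bump→ 3·7^7 + 3·7^3 + 3·7^2 + 3·7 + 1 = 2471827 —(−1)→ 2471826
2471826 —HB7→ 3·7^7 + 3·7^3 + 3·7^2 + 3·7 —bump→ 3·8^8 + 3·8^3 + 3·8^2 + 3·8 = 50333400 —(−1)→ 50333399
50333399 —HB8→ 3·8^8 + 3·8^3 + 3·8^2 + 2·8 + 7 —bump→ 3·9^9 + 3·9^3 + 3·9^2 + 2·9 + 7 = 1162263922 —(−1)→ 1162263921

9, 81, 1023, 9842, 140743, 2471826, 50333399, 1162263921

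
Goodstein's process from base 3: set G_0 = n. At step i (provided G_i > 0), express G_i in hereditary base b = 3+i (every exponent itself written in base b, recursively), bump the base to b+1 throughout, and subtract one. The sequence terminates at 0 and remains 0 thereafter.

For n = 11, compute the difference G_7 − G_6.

i=0: 11 = 3^2 + 2 (b=3); 3→4: 4^2 + 2 = 18; 18−1 = 17
i=1: 17 = 4^2 + 1 (b=4); 4→5: 5^2 + 1 = 26; 26−1 = 25
i=2: 25 = 5^2 (b=5); 5→6: 6^2 = 36; 36−1 = 35
i=3: 35 = 5·6 + 5 (b=6); 6→7: 5·7 + 5 = 40; 40−1 = 39
i=4: 39 = 5·7 + 4 (b=7); 7→8: 5·8 + 4 = 44; 44−1 = 43
i=5: 43 = 5·8 + 3 (b=8); 8→9: 5·9 + 3 = 48; 48−1 = 47
i=6: 47 = 5·9 + 2 (b=9); 9→10: 5·10 + 2 = 52; 52−1 = 51

4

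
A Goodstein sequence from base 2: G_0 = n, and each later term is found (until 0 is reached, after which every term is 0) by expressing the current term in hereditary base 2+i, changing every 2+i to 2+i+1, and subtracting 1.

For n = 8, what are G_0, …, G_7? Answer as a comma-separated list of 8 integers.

8, 80, 553, 6310, 93395, 1647195, 33554571, 774841151

G_0 = 8. HB_2(8) = 2^(2 + 1). Bump = 81. G_1 = 80.
G_1 = 80. HB_3(80) = 2·3^3 + 2·3^2 + 2·3 + 2. Bump = 554. G_2 = 553.
G_2 = 553. HB_4(553) = 2·4^4 + 2·4^2 + 2·4 + 1. Bump = 6311. G_3 = 6310.
G_3 = 6310. HB_5(6310) = 2·5^5 + 2·5^2 + 2·5. Bump = 93396. G_4 = 93395.
G_4 = 93395. HB_6(93395) = 2·6^6 + 2·6^2 + 6 + 5. Bump = 1647196. G_5 = 1647195.
G_5 = 1647195. HB_7(1647195) = 2·7^7 + 2·7^2 + 7 + 4. Bump = 33554572. G_6 = 33554571.
G_6 = 33554571. HB_8(33554571) = 2·8^8 + 2·8^2 + 8 + 3. Bump = 774841152. G_7 = 774841151.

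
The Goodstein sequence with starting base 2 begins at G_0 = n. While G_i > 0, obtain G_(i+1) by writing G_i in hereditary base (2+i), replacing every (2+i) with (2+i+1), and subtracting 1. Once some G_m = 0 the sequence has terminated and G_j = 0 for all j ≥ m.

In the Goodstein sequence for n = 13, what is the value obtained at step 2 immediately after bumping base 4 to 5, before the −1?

16093

step 0: 13 = 2^(2 + 1) + 2^2 + 1; sub 3 for 2: 3^(3 + 1) + 3^3 + 1; = 109; G_1 = 109−1 = 108
step 1: 108 = 3^(3 + 1) + 3^3; sub 4 for 3: 4^(4 + 1) + 4^4; = 1280; G_2 = 1280−1 = 1279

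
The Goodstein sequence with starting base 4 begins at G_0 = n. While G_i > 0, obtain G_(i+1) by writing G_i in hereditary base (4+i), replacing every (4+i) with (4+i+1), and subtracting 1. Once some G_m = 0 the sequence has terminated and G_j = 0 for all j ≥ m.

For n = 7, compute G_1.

[0] 7 ≡ 4 + 3 (base 4). Lift 5: 8. −1: 7.
[1] 7 ≡ 5 + 2 (base 5). Lift 6: 8. −1: 7.

7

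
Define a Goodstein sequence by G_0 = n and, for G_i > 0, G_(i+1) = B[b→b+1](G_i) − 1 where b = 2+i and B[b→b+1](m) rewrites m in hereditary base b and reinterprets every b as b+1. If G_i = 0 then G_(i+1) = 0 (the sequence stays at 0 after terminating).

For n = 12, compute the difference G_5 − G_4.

step 0: 12 = 2^(2 + 1) + 2^2; sub 3 for 2: 3^(3 + 1) + 3^3; = 108; G_1 = 108−1 = 107
step 1: 107 = 3^(3 + 1) + 2·3^2 + 2·3 + 2; sub 4 for 3: 4^(4 + 1) + 2·4^2 + 2·4 + 2; = 1066; G_2 = 1066−1 = 1065
step 2: 1065 = 4^(4 + 1) + 2·4^2 + 2·4 + 1; sub 5 for 4: 5^(5 + 1) + 2·5^2 + 2·5 + 1; = 15686; G_3 = 15686−1 = 15685
step 3: 15685 = 5^(5 + 1) + 2·5^2 + 2·5; sub 6 for 5: 6^(6 + 1) + 2·6^2 + 2·6; = 280020; G_4 = 280020−1 = 280019
step 4: 280019 = 6^(6 + 1) + 2·6^2 + 6 + 5; sub 7 for 6: 7^(7 + 1) + 2·7^2 + 7 + 5; = 5764911; G_5 = 5764911−1 = 5764910

5484891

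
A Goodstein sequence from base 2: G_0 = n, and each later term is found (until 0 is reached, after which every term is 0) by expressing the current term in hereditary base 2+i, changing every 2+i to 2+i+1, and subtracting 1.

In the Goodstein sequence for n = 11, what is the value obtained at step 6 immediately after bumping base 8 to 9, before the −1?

step 0: 11 = 2^(2 + 1) + 2 + 1; sub 3 for 2: 3^(3 + 1) + 3 + 1; = 85; G_1 = 85−1 = 84
step 1: 84 = 3^(3 + 1) + 3; sub 4 for 3: 4^(4 + 1) + 4; = 1028; G_2 = 1028−1 = 1027
step 2: 1027 = 4^(4 + 1) + 3; sub 5 for 4: 5^(5 + 1) + 3; = 15628; G_3 = 15628−1 = 15627
step 3: 15627 = 5^(5 + 1) + 2; sub 6 for 5: 6^(6 + 1) + 2; = 279938; G_4 = 279938−1 = 279937
step 4: 279937 = 6^(6 + 1) + 1; sub 7 for 6: 7^(7 + 1) + 1; = 5764802; G_5 = 5764802−1 = 5764801
step 5: 5764801 = 7^(7 + 1); sub 8 for 7: 8^(8 + 1); = 134217728; G_6 = 134217728−1 = 134217727
step 6: 134217727 = 7·8^8 + 7·8^7 + 7·8^6 + 7·8^5 + 7·8^4 + 7·8^3 + 7·8^2 + 7·8 + 7; sub 9 for 8: 7·9^9 + 7·9^7 + 7·9^6 + 7·9^5 + 7·9^4 + 7·9^3 + 7·9^2 + 7·9 + 7; = 2749609303; G_7 = 2749609303−1 = 2749609302

2749609303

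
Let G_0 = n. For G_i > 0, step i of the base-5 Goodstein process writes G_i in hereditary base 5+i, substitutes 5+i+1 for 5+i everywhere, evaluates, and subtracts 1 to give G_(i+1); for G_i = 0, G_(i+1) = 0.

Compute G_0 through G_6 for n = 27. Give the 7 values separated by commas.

27, 37, 49, 63, 69, 75, 81

G_0 = 27. HB_5(27) = 5^2 + 2. Bump = 38. G_1 = 37.
G_1 = 37. HB_6(37) = 6^2 + 1. Bump = 50. G_2 = 49.
G_2 = 49. HB_7(49) = 7^2. Bump = 64. G_3 = 63.
G_3 = 63. HB_8(63) = 7·8 + 7. Bump = 70. G_4 = 69.
G_4 = 69. HB_9(69) = 7·9 + 6. Bump = 76. G_5 = 75.
G_5 = 75. HB_10(75) = 7·10 + 5. Bump = 82. G_6 = 81.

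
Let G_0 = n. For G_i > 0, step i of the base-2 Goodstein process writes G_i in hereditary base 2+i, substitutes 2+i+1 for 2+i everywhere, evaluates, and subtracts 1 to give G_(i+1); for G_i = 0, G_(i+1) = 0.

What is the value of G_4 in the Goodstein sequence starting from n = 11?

step 0: 11 = 2^(2 + 1) + 2 + 1; sub 3 for 2: 3^(3 + 1) + 3 + 1; = 85; G_1 = 85−1 = 84
step 1: 84 = 3^(3 + 1) + 3; sub 4 for 3: 4^(4 + 1) + 4; = 1028; G_2 = 1028−1 = 1027
step 2: 1027 = 4^(4 + 1) + 3; sub 5 for 4: 5^(5 + 1) + 3; = 15628; G_3 = 15628−1 = 15627
step 3: 15627 = 5^(5 + 1) + 2; sub 6 for 5: 6^(6 + 1) + 2; = 279938; G_4 = 279938−1 = 279937

279937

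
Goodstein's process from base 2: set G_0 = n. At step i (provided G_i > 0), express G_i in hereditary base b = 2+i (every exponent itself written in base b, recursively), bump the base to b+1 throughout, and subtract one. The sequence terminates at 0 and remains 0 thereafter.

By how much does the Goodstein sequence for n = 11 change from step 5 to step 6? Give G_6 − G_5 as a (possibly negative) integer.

128452926

(0) 11|_2 = 2^(2 + 1) + 2 + 1 ↦ 3^(3 + 1) + 3 + 1|_3 = 85 ⇒ 84
(1) 84|_3 = 3^(3 + 1) + 3 ↦ 4^(4 + 1) + 4|_4 = 1028 ⇒ 1027
(2) 1027|_4 = 4^(4 + 1) + 3 ↦ 5^(5 + 1) + 3|_5 = 15628 ⇒ 15627
(3) 15627|_5 = 5^(5 + 1) + 2 ↦ 6^(6 + 1) + 2|_6 = 279938 ⇒ 279937
(4) 279937|_6 = 6^(6 + 1) + 1 ↦ 7^(7 + 1) + 1|_7 = 5764802 ⇒ 5764801
(5) 5764801|_7 = 7^(7 + 1) ↦ 8^(8 + 1)|_8 = 134217728 ⇒ 134217727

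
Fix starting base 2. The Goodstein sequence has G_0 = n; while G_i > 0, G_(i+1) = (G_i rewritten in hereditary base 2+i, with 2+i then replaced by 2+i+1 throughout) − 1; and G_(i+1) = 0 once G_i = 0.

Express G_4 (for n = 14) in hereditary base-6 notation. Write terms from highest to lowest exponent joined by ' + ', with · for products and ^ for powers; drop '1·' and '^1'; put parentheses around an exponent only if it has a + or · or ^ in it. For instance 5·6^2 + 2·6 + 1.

base 2: 14 = 2^(2 + 1) + 2^2 + 2; at 3: 3^(3 + 1) + 3^3 + 3 = 111; next = 110
base 3: 110 = 3^(3 + 1) + 3^3 + 2; at 4: 4^(4 + 1) + 4^4 + 2 = 1282; next = 1281
base 4: 1281 = 4^(4 + 1) + 4^4 + 1; at 5: 5^(5 + 1) + 5^5 + 1 = 18751; next = 18750
base 5: 18750 = 5^(5 + 1) + 5^5; at 6: 6^(6 + 1) + 6^6 = 326592; next = 326591
base 6: 326591 = 6^(6 + 1) + 5·6^5 + 5·6^4 + 5·6^3 + 5·6^2 + 5·6 + 5; at 7: 7^(7 + 1) + 5·7^5 + 5·7^4 + 5·7^3 + 5·7^2 + 5·7 + 5 = 5862841; next = 5862840

6^(6 + 1) + 5·6^5 + 5·6^4 + 5·6^3 + 5·6^2 + 5·6 + 5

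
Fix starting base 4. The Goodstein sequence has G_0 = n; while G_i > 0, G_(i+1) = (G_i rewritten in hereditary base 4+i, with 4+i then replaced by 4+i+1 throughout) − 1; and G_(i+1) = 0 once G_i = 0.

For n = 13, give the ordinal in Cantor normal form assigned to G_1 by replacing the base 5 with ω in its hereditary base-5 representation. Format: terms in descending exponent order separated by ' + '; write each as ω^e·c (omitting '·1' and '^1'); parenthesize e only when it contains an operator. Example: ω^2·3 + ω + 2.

ω·3

base 4: 13 = 3·4 + 1; at 5: 3·5 + 1 = 16; next = 15
base 5: 15 = 3·5; at 6: 3·6 = 18; next = 17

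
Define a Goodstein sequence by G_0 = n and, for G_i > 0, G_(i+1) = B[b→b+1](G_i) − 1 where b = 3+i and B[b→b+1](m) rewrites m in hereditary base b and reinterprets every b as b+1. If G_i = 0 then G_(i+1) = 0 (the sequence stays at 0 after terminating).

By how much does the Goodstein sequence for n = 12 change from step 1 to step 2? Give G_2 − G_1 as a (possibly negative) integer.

(0) 12|_3 = 3^2 + 3 ↦ 4^2 + 4|_4 = 20 ⇒ 19
(1) 19|_4 = 4^2 + 3 ↦ 5^2 + 3|_5 = 28 ⇒ 27

8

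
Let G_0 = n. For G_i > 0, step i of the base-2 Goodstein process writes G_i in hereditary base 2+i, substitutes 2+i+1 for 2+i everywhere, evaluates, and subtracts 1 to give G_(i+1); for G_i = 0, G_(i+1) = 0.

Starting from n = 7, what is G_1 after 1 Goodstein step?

30

[0] 7 ≡ 2^2 + 2 + 1 (base 2). Lift 3: 31. −1: 30.
[1] 30 ≡ 3^3 + 3 (base 3). Lift 4: 260. −1: 259.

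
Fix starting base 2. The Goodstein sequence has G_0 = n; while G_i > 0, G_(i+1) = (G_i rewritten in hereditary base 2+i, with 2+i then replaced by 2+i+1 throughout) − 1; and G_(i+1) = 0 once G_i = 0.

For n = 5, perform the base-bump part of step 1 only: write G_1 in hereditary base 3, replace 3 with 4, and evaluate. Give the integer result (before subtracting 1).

256

[0] 5 ≡ 2^2 + 1 (base 2). Lift 3: 28. −1: 27.
[1] 27 ≡ 3^3 (base 3). Lift 4: 256. −1: 255.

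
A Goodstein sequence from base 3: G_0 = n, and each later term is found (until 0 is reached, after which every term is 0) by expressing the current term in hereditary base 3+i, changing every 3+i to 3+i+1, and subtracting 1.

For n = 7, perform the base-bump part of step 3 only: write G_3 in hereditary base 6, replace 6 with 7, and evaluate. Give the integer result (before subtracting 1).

G_0 = 7. HB_3(7) = 2·3 + 1. Bump = 9. G_1 = 8.
G_1 = 8. HB_4(8) = 2·4. Bump = 10. G_2 = 9.
G_2 = 9. HB_5(9) = 5 + 4. Bump = 10. G_3 = 9.

10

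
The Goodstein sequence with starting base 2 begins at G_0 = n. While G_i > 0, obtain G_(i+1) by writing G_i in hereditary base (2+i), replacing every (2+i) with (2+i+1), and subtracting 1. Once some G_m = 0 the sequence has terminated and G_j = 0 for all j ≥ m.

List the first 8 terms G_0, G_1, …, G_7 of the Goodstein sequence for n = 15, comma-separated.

G_0 = 15. HB_2(15) = 2^(2 + 1) + 2^2 + 2 + 1. Bump = 112. G_1 = 111.
G_1 = 111. HB_3(111) = 3^(3 + 1) + 3^3 + 3. Bump = 1284. G_2 = 1283.
G_2 = 1283. HB_4(1283) = 4^(4 + 1) + 4^4 + 3. Bump = 18753. G_3 = 18752.
G_3 = 18752. HB_5(18752) = 5^(5 + 1) + 5^5 + 2. Bump = 326594. G_4 = 326593.
G_4 = 326593. HB_6(326593) = 6^(6 + 1) + 6^6 + 1. Bump = 6588345. G_5 = 6588344.
G_5 = 6588344. HB_7(6588344) = 7^(7 + 1) + 7^7. Bump = 150994944. G_6 = 150994943.
G_6 = 150994943. HB_8(150994943) = 8^(8 + 1) + 7·8^7 + 7·8^6 + 7·8^5 + 7·8^4 + 7·8^3 + 7·8^2 + 7·8 + 7. Bump = 3524450281. G_7 = 3524450280.

15, 111, 1283, 18752, 326593, 6588344, 150994943, 3524450280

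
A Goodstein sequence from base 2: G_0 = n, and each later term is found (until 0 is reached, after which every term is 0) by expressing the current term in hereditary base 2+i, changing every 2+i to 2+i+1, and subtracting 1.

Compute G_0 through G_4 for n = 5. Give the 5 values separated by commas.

(0) 5|_2 = 2^2 + 1 ↦ 3^3 + 1|_3 = 28 ⇒ 27
(1) 27|_3 = 3^3 ↦ 4^4|_4 = 256 ⇒ 255
(2) 255|_4 = 3·4^3 + 3·4^2 + 3·4 + 3 ↦ 3·5^3 + 3·5^2 + 3·5 + 3|_5 = 468 ⇒ 467
(3) 467|_5 = 3·5^3 + 3·5^2 + 3·5 + 2 ↦ 3·6^3 + 3·6^2 + 3·6 + 2|_6 = 776 ⇒ 775

5, 27, 255, 467, 775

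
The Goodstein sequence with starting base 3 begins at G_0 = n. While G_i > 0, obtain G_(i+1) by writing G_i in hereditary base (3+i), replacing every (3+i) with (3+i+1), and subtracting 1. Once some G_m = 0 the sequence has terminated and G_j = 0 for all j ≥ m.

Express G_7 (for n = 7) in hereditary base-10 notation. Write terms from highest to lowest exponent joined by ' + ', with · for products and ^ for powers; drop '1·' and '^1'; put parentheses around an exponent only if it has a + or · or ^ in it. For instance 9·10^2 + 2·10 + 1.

9

step 0: 7 = 2·3 + 1; sub 4 for 3: 2·4 + 1; = 9; G_1 = 9−1 = 8
step 1: 8 = 2·4; sub 5 for 4: 2·5; = 10; G_2 = 10−1 = 9
step 2: 9 = 5 + 4; sub 6 for 5: 6 + 4; = 10; G_3 = 10−1 = 9
step 3: 9 = 6 + 3; sub 7 for 6: 7 + 3; = 10; G_4 = 10−1 = 9
step 4: 9 = 7 + 2; sub 8 for 7: 8 + 2; = 10; G_5 = 10−1 = 9
step 5: 9 = 8 + 1; sub 9 for 8: 9 + 1; = 10; G_6 = 10−1 = 9
step 6: 9 = 9; sub 10 for 9: 10; = 10; G_7 = 10−1 = 9
step 7: 9 = 9; sub 11 for 10: 9; = 9; G_8 = 9−1 = 8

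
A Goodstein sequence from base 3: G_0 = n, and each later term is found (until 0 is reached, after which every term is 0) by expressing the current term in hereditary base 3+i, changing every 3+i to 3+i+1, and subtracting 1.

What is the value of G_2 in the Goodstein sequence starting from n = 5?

5

5 —HB3→ 3 + 2 —bump→ 4 + 2 = 6 —(−1)→ 5
5 —HB4→ 4 + 1 —bump→ 5 + 1 = 6 —(−1)→ 5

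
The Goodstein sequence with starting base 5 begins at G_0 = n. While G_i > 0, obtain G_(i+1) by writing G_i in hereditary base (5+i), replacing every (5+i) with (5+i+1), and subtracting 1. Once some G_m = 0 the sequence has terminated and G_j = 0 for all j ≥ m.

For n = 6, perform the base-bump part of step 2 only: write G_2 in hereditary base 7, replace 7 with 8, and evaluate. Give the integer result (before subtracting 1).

6

(0) 6|_5 = 5 + 1 ↦ 6 + 1|_6 = 7 ⇒ 6
(1) 6|_6 = 6 ↦ 7|_7 = 7 ⇒ 6
(2) 6|_7 = 6 ↦ 6|_8 = 6 ⇒ 5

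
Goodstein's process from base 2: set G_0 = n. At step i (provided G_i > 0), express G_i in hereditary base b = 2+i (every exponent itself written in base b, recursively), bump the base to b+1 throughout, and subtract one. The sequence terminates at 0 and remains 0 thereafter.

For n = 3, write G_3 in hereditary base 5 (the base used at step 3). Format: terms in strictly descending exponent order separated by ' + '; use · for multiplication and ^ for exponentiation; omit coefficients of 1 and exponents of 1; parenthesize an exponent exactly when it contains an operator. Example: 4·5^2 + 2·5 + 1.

[0] 3 ≡ 2 + 1 (base 2). Lift 3: 4. −1: 3.
[1] 3 ≡ 3 (base 3). Lift 4: 4. −1: 3.
[2] 3 ≡ 3 (base 4). Lift 5: 3. −1: 2.
[3] 2 ≡ 2 (base 5). Lift 6: 2. −1: 1.

2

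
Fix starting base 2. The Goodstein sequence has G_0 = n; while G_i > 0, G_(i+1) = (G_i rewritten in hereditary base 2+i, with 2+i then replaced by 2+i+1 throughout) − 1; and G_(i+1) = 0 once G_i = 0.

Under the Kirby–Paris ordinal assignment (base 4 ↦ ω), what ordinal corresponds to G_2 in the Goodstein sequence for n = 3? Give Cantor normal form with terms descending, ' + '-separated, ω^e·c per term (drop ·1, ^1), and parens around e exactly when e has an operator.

G_0 = 3. HB_2(3) = 2 + 1. Bump = 4. G_1 = 3.
G_1 = 3. HB_3(3) = 3. Bump = 4. G_2 = 3.
G_2 = 3. HB_4(3) = 3. Bump = 3. G_3 = 2.

3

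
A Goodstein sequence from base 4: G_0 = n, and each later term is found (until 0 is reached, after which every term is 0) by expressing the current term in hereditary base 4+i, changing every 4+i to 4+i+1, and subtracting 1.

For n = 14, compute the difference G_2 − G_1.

G_0 = 14. HB_4(14) = 3·4 + 2. Bump = 17. G_1 = 16.
G_1 = 16. HB_5(16) = 3·5 + 1. Bump = 19. G_2 = 18.

2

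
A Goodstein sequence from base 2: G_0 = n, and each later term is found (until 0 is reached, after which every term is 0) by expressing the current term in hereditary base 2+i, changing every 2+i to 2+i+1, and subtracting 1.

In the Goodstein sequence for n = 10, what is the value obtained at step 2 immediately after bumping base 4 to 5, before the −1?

10 —HB2→ 2^(2 + 1) + 2 —bump→ 3^(3 + 1) + 3 = 84 —(−1)→ 83
83 —HB3→ 3^(3 + 1) + 2 —bump→ 4^(4 + 1) + 2 = 1026 —(−1)→ 1025

15626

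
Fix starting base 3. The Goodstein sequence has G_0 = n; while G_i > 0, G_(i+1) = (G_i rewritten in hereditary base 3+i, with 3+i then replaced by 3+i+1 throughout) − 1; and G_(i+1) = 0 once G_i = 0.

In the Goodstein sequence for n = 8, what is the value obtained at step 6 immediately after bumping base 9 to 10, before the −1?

G_0 = 8. HB_3(8) = 2·3 + 2. Bump = 10. G_1 = 9.
G_1 = 9. HB_4(9) = 2·4 + 1. Bump = 11. G_2 = 10.
G_2 = 10. HB_5(10) = 2·5. Bump = 12. G_3 = 11.
G_3 = 11. HB_6(11) = 6 + 5. Bump = 12. G_4 = 11.
G_4 = 11. HB_7(11) = 7 + 4. Bump = 12. G_5 = 11.
G_5 = 11. HB_8(11) = 8 + 3. Bump = 12. G_6 = 11.
G_6 = 11. HB_9(11) = 9 + 2. Bump = 12. G_7 = 11.

12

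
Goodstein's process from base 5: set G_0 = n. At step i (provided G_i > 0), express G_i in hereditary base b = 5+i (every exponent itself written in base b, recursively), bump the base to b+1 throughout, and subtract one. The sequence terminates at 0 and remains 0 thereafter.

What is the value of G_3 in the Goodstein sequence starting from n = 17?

G_0=17  [base 5] 3·5 + 2  →[5↦6]→  3·6 + 2 = 20  −1 ⇒ G_1=19
G_1=19  [base 6] 3·6 + 1  →[6↦7]→  3·7 + 1 = 22  −1 ⇒ G_2=21
G_2=21  [base 7] 3·7  →[7↦8]→  3·8 = 24  −1 ⇒ G_3=23

23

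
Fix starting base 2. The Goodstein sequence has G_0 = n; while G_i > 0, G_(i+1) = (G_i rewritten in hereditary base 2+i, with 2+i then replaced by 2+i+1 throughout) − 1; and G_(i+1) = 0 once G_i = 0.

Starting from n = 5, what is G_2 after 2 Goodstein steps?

[0] 5 ≡ 2^2 + 1 (base 2). Lift 3: 28. −1: 27.
[1] 27 ≡ 3^3 (base 3). Lift 4: 256. −1: 255.

255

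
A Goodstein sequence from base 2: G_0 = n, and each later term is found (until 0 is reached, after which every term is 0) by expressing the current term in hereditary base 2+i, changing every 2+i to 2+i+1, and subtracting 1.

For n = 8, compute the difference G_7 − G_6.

step 0: 8 = 2^(2 + 1); sub 3 for 2: 3^(3 + 1); = 81; G_1 = 81−1 = 80
step 1: 80 = 2·3^3 + 2·3^2 + 2·3 + 2; sub 4 for 3: 2·4^4 + 2·4^2 + 2·4 + 2; = 554; G_2 = 554−1 = 553
step 2: 553 = 2·4^4 + 2·4^2 + 2·4 + 1; sub 5 for 4: 2·5^5 + 2·5^2 + 2·5 + 1; = 6311; G_3 = 6311−1 = 6310
step 3: 6310 = 2·5^5 + 2·5^2 + 2·5; sub 6 for 5: 2·6^6 + 2·6^2 + 2·6; = 93396; G_4 = 93396−1 = 93395
step 4: 93395 = 2·6^6 + 2·6^2 + 6 + 5; sub 7 for 6: 2·7^7 + 2·7^2 + 7 + 5; = 1647196; G_5 = 1647196−1 = 1647195
step 5: 1647195 = 2·7^7 + 2·7^2 + 7 + 4; sub 8 for 7: 2·8^8 + 2·8^2 + 8 + 4; = 33554572; G_6 = 33554572−1 = 33554571
step 6: 33554571 = 2·8^8 + 2·8^2 + 8 + 3; sub 9 for 8: 2·9^9 + 2·9^2 + 9 + 3; = 774841152; G_7 = 774841152−1 = 774841151

741286580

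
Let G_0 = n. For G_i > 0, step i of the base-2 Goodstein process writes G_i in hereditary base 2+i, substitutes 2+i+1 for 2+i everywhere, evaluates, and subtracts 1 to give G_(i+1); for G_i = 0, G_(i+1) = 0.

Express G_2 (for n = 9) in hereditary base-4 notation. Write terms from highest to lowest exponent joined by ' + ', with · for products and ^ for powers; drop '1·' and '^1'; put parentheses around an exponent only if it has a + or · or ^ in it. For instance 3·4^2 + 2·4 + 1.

G_0 = 9. HB_2(9) = 2^(2 + 1) + 1. Bump = 82. G_1 = 81.
G_1 = 81. HB_3(81) = 3^(3 + 1). Bump = 1024. G_2 = 1023.
G_2 = 1023. HB_4(1023) = 3·4^4 + 3·4^3 + 3·4^2 + 3·4 + 3. Bump = 9843. G_3 = 9842.

3·4^4 + 3·4^3 + 3·4^2 + 3·4 + 3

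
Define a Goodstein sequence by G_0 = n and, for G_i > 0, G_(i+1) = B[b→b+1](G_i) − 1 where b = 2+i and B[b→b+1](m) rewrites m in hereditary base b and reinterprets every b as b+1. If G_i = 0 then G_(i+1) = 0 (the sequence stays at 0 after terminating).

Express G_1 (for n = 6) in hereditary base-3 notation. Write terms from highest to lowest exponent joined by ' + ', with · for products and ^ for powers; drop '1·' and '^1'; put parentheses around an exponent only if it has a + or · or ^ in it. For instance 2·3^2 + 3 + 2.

G_0 = 6. HB_2(6) = 2^2 + 2. Bump = 30. G_1 = 29.
G_1 = 29. HB_3(29) = 3^3 + 2. Bump = 258. G_2 = 257.

3^3 + 2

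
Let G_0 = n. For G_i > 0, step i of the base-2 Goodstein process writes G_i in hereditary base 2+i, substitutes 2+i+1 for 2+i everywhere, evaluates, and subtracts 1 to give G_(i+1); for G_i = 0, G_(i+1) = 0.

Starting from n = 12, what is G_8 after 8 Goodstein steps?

12 —HB2→ 2^(2 + 1) + 2^2 —bump→ 3^(3 + 1) + 3^3 = 108 —(−1)→ 107
107 —HB3→ 3^(3 + 1) + 2·3^2 + 2·3 + 2 —bump→ 4^(4 + 1) + 2·4^2 + 2·4 + 2 = 1066 —(−1)→ 1065
1065 —HB4→ 4^(4 + 1) + 2·4^2 + 2·4 + 1 —bump→ 5^(5 + 1) + 2·5^2 + 2·5 + 1 = 15686 —(−1)→ 15685
15685 —HB5→ 5^(5 + 1) + 2·5^2 + 2·5 —bump→ 6^(6 + 1) + 2·6^2 + 2·6 = 280020 —(−1)→ 280019
280019 —HB6→ 6^(6 + 1) + 2·6^2 + 6 + 5 —bump→ 7^(7 + 1) + 2·7^2 + 7 + 5 = 5764911 —(−1)→ 5764910
5764910 —HB7→ 7^(7 + 1) + 2·7^2 + 7 + 4 —bump→ 8^(8 + 1) + 2·8^2 + 8 + 4 = 134217868 —(−1)→ 134217867
134217867 —HB8→ 8^(8 + 1) + 2·8^2 + 8 + 3 —bump→ 9^(9 + 1) + 2·9^2 + 9 + 3 = 3486784575 —(−1)→ 3486784574
3486784574 —HB9→ 9^(9 + 1) + 2·9^2 + 9 + 2 —bump→ 10^(10 + 1) + 2·10^2 + 10 + 2 = 100000000212 —(−1)→ 100000000211

100000000211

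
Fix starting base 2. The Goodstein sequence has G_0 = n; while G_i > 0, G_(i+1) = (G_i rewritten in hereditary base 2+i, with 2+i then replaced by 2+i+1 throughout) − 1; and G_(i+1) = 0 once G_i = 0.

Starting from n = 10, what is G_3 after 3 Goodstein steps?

15625

10 —HB2→ 2^(2 + 1) + 2 —bump→ 3^(3 + 1) + 3 = 84 —(−1)→ 83
83 —HB3→ 3^(3 + 1) + 2 —bump→ 4^(4 + 1) + 2 = 1026 —(−1)→ 1025
1025 —HB4→ 4^(4 + 1) + 1 —bump→ 5^(5 + 1) + 1 = 15626 —(−1)→ 15625
15625 —HB5→ 5^(5 + 1) —bump→ 6^(6 + 1) = 279936 —(−1)→ 279935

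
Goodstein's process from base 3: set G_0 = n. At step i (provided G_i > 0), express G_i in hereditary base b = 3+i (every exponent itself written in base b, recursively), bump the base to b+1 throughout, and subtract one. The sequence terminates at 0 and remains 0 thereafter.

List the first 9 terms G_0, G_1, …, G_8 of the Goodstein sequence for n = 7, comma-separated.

G_0 = 7. HB_3(7) = 2·3 + 1. Bump = 9. G_1 = 8.
G_1 = 8. HB_4(8) = 2·4. Bump = 10. G_2 = 9.
G_2 = 9. HB_5(9) = 5 + 4. Bump = 10. G_3 = 9.
G_3 = 9. HB_6(9) = 6 + 3. Bump = 10. G_4 = 9.
G_4 = 9. HB_7(9) = 7 + 2. Bump = 10. G_5 = 9.
G_5 = 9. HB_8(9) = 8 + 1. Bump = 10. G_6 = 9.
G_6 = 9. HB_9(9) = 9. Bump = 10. G_7 = 9.
G_7 = 9. HB_10(9) = 9. Bump = 9. G_8 = 8.

7, 8, 9, 9, 9, 9, 9, 9, 8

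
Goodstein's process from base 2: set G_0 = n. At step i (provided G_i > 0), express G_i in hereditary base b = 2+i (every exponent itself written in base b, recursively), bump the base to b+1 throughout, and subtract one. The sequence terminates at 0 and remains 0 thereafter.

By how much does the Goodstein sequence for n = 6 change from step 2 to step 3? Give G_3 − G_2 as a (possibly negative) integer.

2868

base 2: 6 = 2^2 + 2; at 3: 3^3 + 3 = 30; next = 29
base 3: 29 = 3^3 + 2; at 4: 4^4 + 2 = 258; next = 257
base 4: 257 = 4^4 + 1; at 5: 5^5 + 1 = 3126; next = 3125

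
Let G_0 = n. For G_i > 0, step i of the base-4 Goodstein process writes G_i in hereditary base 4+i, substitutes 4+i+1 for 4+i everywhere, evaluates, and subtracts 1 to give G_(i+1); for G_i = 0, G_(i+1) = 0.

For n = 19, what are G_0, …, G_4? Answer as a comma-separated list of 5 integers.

G_0 = 19. HB_4(19) = 4^2 + 3. Bump = 28. G_1 = 27.
G_1 = 27. HB_5(27) = 5^2 + 2. Bump = 38. G_2 = 37.
G_2 = 37. HB_6(37) = 6^2 + 1. Bump = 50. G_3 = 49.
G_3 = 49. HB_7(49) = 7^2. Bump = 64. G_4 = 63.

19, 27, 37, 49, 63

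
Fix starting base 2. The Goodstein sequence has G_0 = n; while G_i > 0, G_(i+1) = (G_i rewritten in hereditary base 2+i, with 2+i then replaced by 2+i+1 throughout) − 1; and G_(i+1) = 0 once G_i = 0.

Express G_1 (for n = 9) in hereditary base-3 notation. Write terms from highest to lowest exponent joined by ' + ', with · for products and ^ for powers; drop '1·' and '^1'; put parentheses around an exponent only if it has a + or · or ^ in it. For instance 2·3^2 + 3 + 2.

3^(3 + 1)

[0] 9 ≡ 2^(2 + 1) + 1 (base 2). Lift 3: 82. −1: 81.
[1] 81 ≡ 3^(3 + 1) (base 3). Lift 4: 1024. −1: 1023.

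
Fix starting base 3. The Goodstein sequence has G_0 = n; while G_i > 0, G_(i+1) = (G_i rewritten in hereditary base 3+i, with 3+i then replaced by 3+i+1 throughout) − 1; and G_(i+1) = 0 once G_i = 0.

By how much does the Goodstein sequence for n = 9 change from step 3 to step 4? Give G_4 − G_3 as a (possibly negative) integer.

2

G_0=9  [base 3] 3^2  →[3↦4]→  4^2 = 16  −1 ⇒ G_1=15
G_1=15  [base 4] 3·4 + 3  →[4↦5]→  3·5 + 3 = 18  −1 ⇒ G_2=17
G_2=17  [base 5] 3·5 + 2  →[5↦6]→  3·6 + 2 = 20  −1 ⇒ G_3=19
G_3=19  [base 6] 3·6 + 1  →[6↦7]→  3·7 + 1 = 22  −1 ⇒ G_4=21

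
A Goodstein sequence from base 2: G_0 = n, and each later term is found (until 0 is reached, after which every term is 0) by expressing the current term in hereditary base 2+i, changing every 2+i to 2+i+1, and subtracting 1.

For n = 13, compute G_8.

100000003325

base 2: 13 = 2^(2 + 1) + 2^2 + 1; at 3: 3^(3 + 1) + 3^3 + 1 = 109; next = 108
base 3: 108 = 3^(3 + 1) + 3^3; at 4: 4^(4 + 1) + 4^4 = 1280; next = 1279
base 4: 1279 = 4^(4 + 1) + 3·4^3 + 3·4^2 + 3·4 + 3; at 5: 5^(5 + 1) + 3·5^3 + 3·5^2 + 3·5 + 3 = 16093; next = 16092
base 5: 16092 = 5^(5 + 1) + 3·5^3 + 3·5^2 + 3·5 + 2; at 6: 6^(6 + 1) + 3·6^3 + 3·6^2 + 3·6 + 2 = 280712; next = 280711
base 6: 280711 = 6^(6 + 1) + 3·6^3 + 3·6^2 + 3·6 + 1; at 7: 7^(7 + 1) + 3·7^3 + 3·7^2 + 3·7 + 1 = 5765999; next = 5765998
base 7: 5765998 = 7^(7 + 1) + 3·7^3 + 3·7^2 + 3·7; at 8: 8^(8 + 1) + 3·8^3 + 3·8^2 + 3·8 = 134219480; next = 134219479
base 8: 134219479 = 8^(8 + 1) + 3·8^3 + 3·8^2 + 2·8 + 7; at 9: 9^(9 + 1) + 3·9^3 + 3·9^2 + 2·9 + 7 = 3486786856; next = 3486786855
base 9: 3486786855 = 9^(9 + 1) + 3·9^3 + 3·9^2 + 2·9 + 6; at 10: 10^(10 + 1) + 3·10^3 + 3·10^2 + 2·10 + 6 = 100000003326; next = 100000003325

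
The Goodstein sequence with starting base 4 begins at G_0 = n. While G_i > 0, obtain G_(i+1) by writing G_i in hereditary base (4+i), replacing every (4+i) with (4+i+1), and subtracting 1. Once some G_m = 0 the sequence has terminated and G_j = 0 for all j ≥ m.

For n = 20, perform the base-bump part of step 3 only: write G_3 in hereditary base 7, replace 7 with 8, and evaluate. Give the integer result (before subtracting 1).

66

(0) 20|_4 = 4^2 + 4 ↦ 5^2 + 5|_5 = 30 ⇒ 29
(1) 29|_5 = 5^2 + 4 ↦ 6^2 + 4|_6 = 40 ⇒ 39
(2) 39|_6 = 6^2 + 3 ↦ 7^2 + 3|_7 = 52 ⇒ 51
(3) 51|_7 = 7^2 + 2 ↦ 8^2 + 2|_8 = 66 ⇒ 65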